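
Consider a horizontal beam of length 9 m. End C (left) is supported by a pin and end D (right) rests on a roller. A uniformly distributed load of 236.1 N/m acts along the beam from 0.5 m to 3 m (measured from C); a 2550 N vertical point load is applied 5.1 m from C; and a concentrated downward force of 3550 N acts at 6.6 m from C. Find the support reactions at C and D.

C_x = 0, C_y = 2527 N, D_y = 4163 N

Resultant of the distributed load: 236.1 × 2.5 = 590.25 N at 1.75 m from C.
Taking moments about C: D_y·9 − (236.1·2.5)·1.75 − 2550·5.1 − 3550·6.6 = 0 → D_y = 37467.9375/9 = 4163.1 ≈ 4163 N.
ΣF_y = 0: C_y + 4163.1 − 236.1·2.5 − 2550 − 3550 = 0 → C_y = 2527 N.
ΣF_x = 0: no horizontal applied forces, so C_x = 0.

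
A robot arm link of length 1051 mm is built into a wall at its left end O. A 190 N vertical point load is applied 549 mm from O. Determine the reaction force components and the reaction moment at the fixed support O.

O_x = 0, O_y = 190.0 N, M_O = 104300 N·mm

ΣF_x = 0: O_x = 0.
ΣF_y = 0: O_y − 190 = 0 → O_y = 190.0 N.
ΣM about O: M_O − 190·549 = 0 → M_O = 104300 N·mm.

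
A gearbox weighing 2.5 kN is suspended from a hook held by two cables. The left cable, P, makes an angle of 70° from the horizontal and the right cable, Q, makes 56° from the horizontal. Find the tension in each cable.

T_P = 1.728 kN, T_Q = 1.057 kN

ΣF_x = 0: −T_P·cos70° + T_Q·cos56° = 0 → T_Q = 0.611632·T_P.
ΣF_y = 0: T_P·sin70° + T_Q·sin56° = 2.5.
Substitute: T_P·(0.939693 + 0.611632·0.829038) = 2.5 → T_P = 1.728 kN.
Then T_Q = 0.611632 × 1.728 = 1.057 kN.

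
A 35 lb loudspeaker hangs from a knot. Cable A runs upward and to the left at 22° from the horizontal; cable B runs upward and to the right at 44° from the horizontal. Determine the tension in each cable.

T_A = 27.56 lb, T_B = 35.52 lb

ΣF_x = 0: −T_A·cos22° + T_B·cos44° = 0 → T_B = 1.28894·T_A.
ΣF_y = 0: T_A·sin22° + T_B·sin44° = 35.
Substitute: T_A·(0.374607 + 1.28894·0.694658) = 35 → T_A = 27.5595 ≈ 27.56 lb.
Then T_B = 1.28894 × 27.5595 = 35.52 lb.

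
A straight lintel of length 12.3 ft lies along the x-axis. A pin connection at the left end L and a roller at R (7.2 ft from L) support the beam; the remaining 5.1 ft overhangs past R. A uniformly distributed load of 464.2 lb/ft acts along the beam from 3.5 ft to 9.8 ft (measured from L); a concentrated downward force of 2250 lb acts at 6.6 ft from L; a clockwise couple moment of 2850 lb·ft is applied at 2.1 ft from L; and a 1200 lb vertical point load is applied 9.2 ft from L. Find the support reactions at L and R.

Resultant of the distributed load: 464.2 × 6.3 = 2924.46 lb at 6.65 ft from L.
Taking moments about L: R_y·7.2 − (464.2·6.3)·6.65 − 2250·6.6 − 2850 − 1200·9.2 = 0 → R_y = 48187.659/7.2 = 6692.73 ≈ 6693 lb.
ΣF_y = 0: L_y + 6692.73 − 464.2·6.3 − 2250 − 1200 = 0 → L_y = -318.3 lb.
ΣF_x = 0: no horizontal applied forces, so L_x = 0.

L_x = 0, L_y = -318.3 lb, R_y = 6693 lb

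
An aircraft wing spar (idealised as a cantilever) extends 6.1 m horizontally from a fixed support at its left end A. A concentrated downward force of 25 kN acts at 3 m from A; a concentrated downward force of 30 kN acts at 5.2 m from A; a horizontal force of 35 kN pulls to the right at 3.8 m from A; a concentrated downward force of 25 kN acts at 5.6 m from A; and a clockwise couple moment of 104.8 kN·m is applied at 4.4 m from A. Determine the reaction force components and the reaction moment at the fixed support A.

A_x = -35.00 kN, A_y = 80.00 kN, M_A = 475.8 kN·m

ΣF_x = 0: A_x + 35 = 0 → A_x = -35.00 kN.
ΣF_y = 0: A_y − 25 − 30 − 25 = 0 → A_y = 80.00 kN.
ΣM about A: M_A − 25·3 − 30·5.2 − 25·5.6 − 104.8 = 0 → M_A = 475.8 kN·m.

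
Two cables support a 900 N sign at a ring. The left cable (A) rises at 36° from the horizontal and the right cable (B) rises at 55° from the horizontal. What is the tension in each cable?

ΣF_x = 0: −T_A·cos36° + T_B·cos55° = 0 → T_B = 1.41048·T_A.
ΣF_y = 0: T_A·sin36° + T_B·sin55° = 900.
Substitute: T_A·(0.587785 + 1.41048·0.819152) = 900 → T_A = 516.297 ≈ 516.3 N.
Then T_B = 1.41048 × 516.297 = 728.2 N.

T_A = 516.3 N, T_B = 728.2 N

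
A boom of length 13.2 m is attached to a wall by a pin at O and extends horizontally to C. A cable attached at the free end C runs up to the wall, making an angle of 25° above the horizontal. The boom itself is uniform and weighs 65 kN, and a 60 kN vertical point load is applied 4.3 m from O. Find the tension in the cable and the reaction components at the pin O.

ΣM about O: T·sin25°·13.2 − 65·6.6 − 60·4.3 = 0 → T = 687/(13.2·0.422618) = 123.15 ≈ 123.2 kN.
ΣF_x = 0: O_x − T·cos25° = 0 → O_x = 123.15 × 0.906308 = 111.6 kN.
ΣF_y = 0: O_y + T·sin25° − 65 − 60 = 0 → O_y = 125 − 123.15 × 0.422618 = 72.95 kN.

T = 123.2 kN, O_x = 111.6 kN, O_y = 72.95 kN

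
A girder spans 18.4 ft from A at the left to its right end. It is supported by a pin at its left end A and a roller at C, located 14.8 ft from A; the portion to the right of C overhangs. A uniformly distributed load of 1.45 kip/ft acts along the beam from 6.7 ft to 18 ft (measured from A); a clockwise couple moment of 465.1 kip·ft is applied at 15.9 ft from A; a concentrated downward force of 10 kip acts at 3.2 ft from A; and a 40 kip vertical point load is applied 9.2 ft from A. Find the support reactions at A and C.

Resultant of the distributed load: 1.45 × 11.3 = 16.385 kip at 12.35 ft from A.
Taking moments about A: C_y·14.8 − (1.45·11.3)·12.35 − 465.1 − 10·3.2 − 40·9.2 = 0 → C_y = 1067.45475/14.8 = 72.1253 ≈ 72.13 kip.
ΣF_y = 0: A_y + 72.1253 − 1.45·11.3 − 10 − 40 = 0 → A_y = -5.740 kip.
ΣF_x = 0: no horizontal applied forces, so A_x = 0.

A_x = 0, A_y = -5.740 kip, C_y = 72.13 kip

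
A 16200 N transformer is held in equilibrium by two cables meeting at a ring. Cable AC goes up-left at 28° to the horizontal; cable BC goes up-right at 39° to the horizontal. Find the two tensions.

ΣF_x = 0: −T_AC·cos28° + T_BC·cos39° = 0 → T_BC = 1.13614·T_AC.
ΣF_y = 0: T_AC·sin28° + T_BC·sin39° = 16200.
Substitute: T_AC·(0.469472 + 1.13614·0.62932) = 16200 → T_AC = 13677 ≈ 13680 N.
Then T_BC = 1.13614 × 13677 = 15540 N.

T_AC = 13680 N, T_BC = 15540 N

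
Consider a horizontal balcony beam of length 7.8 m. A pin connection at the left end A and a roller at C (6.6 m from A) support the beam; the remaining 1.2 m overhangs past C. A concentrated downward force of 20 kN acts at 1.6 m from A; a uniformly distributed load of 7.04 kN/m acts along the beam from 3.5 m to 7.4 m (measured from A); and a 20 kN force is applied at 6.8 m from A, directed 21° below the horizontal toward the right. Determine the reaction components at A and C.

Resultant of the distributed load: 7.04 × 3.9 = 27.456 kN at 5.45 m from A.
Taking moments about A: C_y·6.6 − 20·1.6 − (7.04·3.9)·5.45 − 20·sin21°·6.8 = 0 → C_y = 230.373/6.6 = 34.905 ≈ 34.91 kN.
ΣF_y = 0: A_y + 34.905 − 20 − 7.04·3.9 − 20·sin21° = 0 → A_y = 19.72 kN.
ΣF_x = 0: A_x + 20·cos21° = 0 → A_x = -18.67 kN.

A_x = -18.67 kN, A_y = 19.72 kN, C_y = 34.91 kN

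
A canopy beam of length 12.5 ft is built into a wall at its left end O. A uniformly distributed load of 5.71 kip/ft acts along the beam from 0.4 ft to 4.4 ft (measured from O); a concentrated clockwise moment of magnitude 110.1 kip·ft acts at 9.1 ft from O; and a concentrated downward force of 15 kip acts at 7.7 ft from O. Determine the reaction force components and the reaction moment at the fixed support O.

Resultant of the distributed load: 5.71 × 4 = 22.84 kip at 2.4 ft from O.
ΣF_x = 0: O_x = 0.
ΣF_y = 0: O_y − 5.71·4 − 15 = 0 → O_y = 37.84 kip.
ΣM about O: M_O − (5.71·4)·2.4 − 110.1 − 15·7.7 = 0 → M_O = 280.4 kip·ft.

O_x = 0, O_y = 37.84 kip, M_O = 280.4 kip·ft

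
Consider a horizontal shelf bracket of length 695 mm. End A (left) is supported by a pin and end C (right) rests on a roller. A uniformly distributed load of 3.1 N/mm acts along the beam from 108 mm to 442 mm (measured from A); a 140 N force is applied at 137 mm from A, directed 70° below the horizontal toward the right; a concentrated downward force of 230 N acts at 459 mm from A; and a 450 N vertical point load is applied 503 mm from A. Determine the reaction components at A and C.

Resultant of the distributed load: 3.1 × 334 = 1035.4 N at 275 mm from A.
Moments about A: C_y·695 − (3.1·334)·275 − 140·sin70°·137 − 230·459 − 450·503 = 0 → C_y = 634678/695 = 913.206 ≈ 913.2 N.
ΣF_y = 0: A_y + 913.206 − 3.1·334 − 140·sin70° − 230 − 450 = 0 → A_y = 933.8 N.
ΣF_x = 0: A_x + 140·cos70° = 0 → A_x = -47.88 N.

A_x = -47.88 N, A_y = 933.8 N, C_y = 913.2 N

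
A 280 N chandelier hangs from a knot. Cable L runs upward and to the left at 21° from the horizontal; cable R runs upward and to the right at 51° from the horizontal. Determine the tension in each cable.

T_L = 185.3 N, T_R = 274.9 N

ΣF_x = 0: −T_L·cos21° + T_R·cos51° = 0 → T_R = 1.48347·T_L.
ΣF_y = 0: T_L·sin21° + T_R·sin51° = 280.
Substitute: T_L·(0.358368 + 1.48347·0.777146) = 280 → T_L = 185.278 ≈ 185.3 N.
Then T_R = 1.48347 × 185.278 = 274.9 N.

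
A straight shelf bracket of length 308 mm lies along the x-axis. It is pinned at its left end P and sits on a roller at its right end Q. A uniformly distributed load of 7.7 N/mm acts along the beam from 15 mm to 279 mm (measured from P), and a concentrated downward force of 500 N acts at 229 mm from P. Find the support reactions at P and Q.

P_x = 0, P_y = 1191 N, Q_y = 1342 N

Resultant of the distributed load: 7.7 × 264 = 2032.8 N at 147 mm from P.
Moments about P: Q_y·308 − (7.7·264)·147 − 500·229 = 0 → Q_y = 413321.6/308 = 1341.95 ≈ 1342 N.
ΣF_y = 0: P_y + 1341.95 − 7.7·264 − 500 = 0 → P_y = 1191 N.
ΣF_x = 0: no horizontal applied forces, so P_x = 0.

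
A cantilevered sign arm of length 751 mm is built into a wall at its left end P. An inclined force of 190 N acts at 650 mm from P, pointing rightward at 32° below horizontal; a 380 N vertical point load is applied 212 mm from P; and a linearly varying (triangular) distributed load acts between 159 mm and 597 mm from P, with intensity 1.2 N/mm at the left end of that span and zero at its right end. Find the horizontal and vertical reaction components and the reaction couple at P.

P_x = -161.1 N, P_y = 743.5 N, M_P = 226200 N·mm

Resultant of the triangular load: ½ × 1.2 × 438 = 262.8 N, acting at 305 mm from P (one-third of the span from the peak).
ΣF_x = 0: P_x + 190·cos32° = 0 → P_x = -161.1 N.
ΣF_y = 0: P_y − 190·sin32° − 380 − ½·1.2·438 = 0 → P_y = 743.5 N.
ΣM about P: M_P − 190·sin32°·650 − 380·212 − (½·1.2·438)·305 = 0 → M_P = 226200 N·mm.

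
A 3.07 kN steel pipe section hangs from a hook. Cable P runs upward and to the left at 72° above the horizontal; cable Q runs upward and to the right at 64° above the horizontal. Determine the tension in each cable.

ΣF_x = 0: −T_P·cos72° + T_Q·cos64° = 0 → T_Q = 0.704921·T_P.
ΣF_y = 0: T_P·sin72° + T_Q·sin64° = 3.07.
Substitute: T_P·(0.951057 + 0.704921·0.898794) = 3.07 → T_P = 1.93735 ≈ 1.937 kN.
Then T_Q = 0.704921 × 1.93735 = 1.366 kN.

T_P = 1.937 kN, T_Q = 1.366 kN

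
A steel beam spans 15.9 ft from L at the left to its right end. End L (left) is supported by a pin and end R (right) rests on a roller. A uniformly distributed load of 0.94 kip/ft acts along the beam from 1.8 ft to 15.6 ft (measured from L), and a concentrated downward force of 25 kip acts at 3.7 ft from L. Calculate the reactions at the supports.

L_x = 0, L_y = 25.06 kip, R_y = 12.92 kip

Resultant of the distributed load: 0.94 × 13.8 = 12.972 kip at 8.7 ft from L.
Taking moments about L: R_y·15.9 − (0.94·13.8)·8.7 − 25·3.7 = 0 → R_y = 205.3564/15.9 = 12.9155 ≈ 12.92 kip.
ΣF_y = 0: L_y + 12.9155 − 0.94·13.8 − 25 = 0 → L_y = 25.06 kip.
ΣF_x = 0: no horizontal applied forces, so L_x = 0.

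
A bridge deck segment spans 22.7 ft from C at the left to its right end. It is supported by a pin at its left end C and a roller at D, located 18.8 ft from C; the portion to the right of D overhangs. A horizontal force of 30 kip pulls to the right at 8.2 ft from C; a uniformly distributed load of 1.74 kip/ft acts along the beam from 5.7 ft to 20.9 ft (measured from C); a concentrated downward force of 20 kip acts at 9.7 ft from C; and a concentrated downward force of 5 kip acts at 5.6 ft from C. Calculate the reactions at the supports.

Resultant of the distributed load: 1.74 × 15.2 = 26.448 kip at 13.3 ft from C.
Moments about C: D_y·18.8 − (1.74·15.2)·13.3 − 20·9.7 − 5·5.6 = 0 → D_y = 573.7584/18.8 = 30.5191 ≈ 30.52 kip.
ΣF_y = 0: C_y + 30.5191 − 1.74·15.2 − 20 − 5 = 0 → C_y = 20.93 kip.
ΣF_x = 0: C_x + 30 = 0 → C_x = -30.00 kip.

C_x = -30.00 kip, C_y = 20.93 kip, D_y = 30.52 kip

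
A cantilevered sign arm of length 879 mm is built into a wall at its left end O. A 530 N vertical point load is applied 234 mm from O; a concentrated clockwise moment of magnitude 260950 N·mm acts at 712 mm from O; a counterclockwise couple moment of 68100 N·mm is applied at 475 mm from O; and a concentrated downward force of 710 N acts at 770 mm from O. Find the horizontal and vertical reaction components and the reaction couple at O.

ΣF_x = 0: O_x = 0.
ΣF_y = 0: O_y − 530 − 710 = 0 → O_y = 1240 N.
ΣM about O: M_O − 530·234 − 260950 + 68100 − 710·770 = 0 → M_O = 863600 N·mm.

O_x = 0, O_y = 1240 N, M_O = 863600 N·mm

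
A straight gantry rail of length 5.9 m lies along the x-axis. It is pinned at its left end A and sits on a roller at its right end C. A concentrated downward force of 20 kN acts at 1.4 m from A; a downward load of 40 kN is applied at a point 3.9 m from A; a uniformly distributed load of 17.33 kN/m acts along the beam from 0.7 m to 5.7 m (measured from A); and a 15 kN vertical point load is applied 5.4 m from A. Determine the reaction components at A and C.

A_x = 0, A_y = 69.74 kN, C_y = 91.91 kN

Resultant of the distributed load: 17.33 × 5 = 86.65 kN at 3.2 m from A.
Moments about A: C_y·5.9 − 20·1.4 − 40·3.9 − (17.33·5)·3.2 − 15·5.4 = 0 → C_y = 542.28/5.9 = 91.9119 ≈ 91.91 kN.
ΣF_y = 0: A_y + 91.9119 − 20 − 40 − 17.33·5 − 15 = 0 → A_y = 69.74 kN.
ΣF_x = 0: no horizontal applied forces, so A_x = 0.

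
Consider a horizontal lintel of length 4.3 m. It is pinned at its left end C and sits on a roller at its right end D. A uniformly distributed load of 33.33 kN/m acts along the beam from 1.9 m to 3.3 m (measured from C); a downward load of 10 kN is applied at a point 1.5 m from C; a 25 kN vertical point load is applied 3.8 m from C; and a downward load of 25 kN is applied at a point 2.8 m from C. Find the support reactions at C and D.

Resultant of the distributed load: 33.33 × 1.4 = 46.662 kN at 2.6 m from C.
Moments about C: D_y·4.3 − (33.33·1.4)·2.6 − 10·1.5 − 25·3.8 − 25·2.8 = 0 → D_y = 301.3212/4.3 = 70.0747 ≈ 70.07 kN.
ΣF_y = 0: C_y + 70.0747 − 33.33·1.4 − 10 − 25 − 25 = 0 → C_y = 36.59 kN.
ΣF_x = 0: no horizontal applied forces, so C_x = 0.

C_x = 0, C_y = 36.59 kN, D_y = 70.07 kN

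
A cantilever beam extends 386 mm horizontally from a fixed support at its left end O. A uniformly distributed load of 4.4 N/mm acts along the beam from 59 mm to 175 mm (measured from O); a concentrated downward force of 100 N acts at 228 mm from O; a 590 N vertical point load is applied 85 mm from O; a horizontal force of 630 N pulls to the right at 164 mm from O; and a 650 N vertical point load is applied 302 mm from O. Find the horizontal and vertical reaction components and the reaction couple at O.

O_x = -630.0 N, O_y = 1850 N, M_O = 329000 N·mm

Resultant of the distributed load: 4.4 × 116 = 510.4 N at 117 mm from O.
ΣF_x = 0: O_x + 630 = 0 → O_x = -630.0 N.
ΣF_y = 0: O_y − 4.4·116 − 100 − 590 − 650 = 0 → O_y = 1850 N.
ΣM about O: M_O − (4.4·116)·117 − 100·228 − 590·85 − 650·302 = 0 → M_O = 329000 N·mm.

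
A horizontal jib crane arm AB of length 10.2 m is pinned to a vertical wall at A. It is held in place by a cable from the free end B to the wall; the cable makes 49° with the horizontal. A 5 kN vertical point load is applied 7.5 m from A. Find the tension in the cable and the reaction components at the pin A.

ΣM about A: T·sin49°·10.2 − 5·7.5 = 0 → T = 37.5/(10.2·0.75471) = 4.87137 ≈ 4.871 kN.
ΣF_x = 0: A_x − T·cos49° = 0 → A_x = 4.87137 × 0.656059 = 3.196 kN.
ΣF_y = 0: A_y + T·sin49° − 5 = 0 → A_y = 5 − 4.87137 × 0.75471 = 1.324 kN.

T = 4.871 kN, A_x = 3.196 kN, A_y = 1.324 kN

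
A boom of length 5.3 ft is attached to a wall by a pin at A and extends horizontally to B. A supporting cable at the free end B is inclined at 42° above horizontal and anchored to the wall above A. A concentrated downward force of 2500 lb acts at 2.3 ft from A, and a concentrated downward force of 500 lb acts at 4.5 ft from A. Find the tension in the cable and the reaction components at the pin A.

T = 2256 lb, A_x = 1676 lb, A_y = 1491 lb

ΣM about A: T·sin42°·5.3 − 2500·2.3 − 500·4.5 = 0 → T = 8000/(5.3·0.669131) = 2255.81 ≈ 2256 lb.
ΣF_x = 0: A_x − T·cos42° = 0 → A_x = 2255.81 × 0.743145 = 1676 lb.
ΣF_y = 0: A_y + T·sin42° − 2500 − 500 = 0 → A_y = 3000 − 2255.81 × 0.669131 = 1491 lb.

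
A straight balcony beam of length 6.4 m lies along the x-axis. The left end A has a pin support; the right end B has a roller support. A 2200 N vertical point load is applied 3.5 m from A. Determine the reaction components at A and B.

ΣM about A: B_y·6.4 − 2200·3.5 = 0 → B_y = 7700/6.4 = 1203.12 ≈ 1203 N.
ΣF_y = 0: A_y + 1203.12 − 2200 = 0 → A_y = 996.9 N.
ΣF_x = 0: no horizontal applied forces, so A_x = 0.

A_x = 0, A_y = 996.9 N, B_y = 1203 N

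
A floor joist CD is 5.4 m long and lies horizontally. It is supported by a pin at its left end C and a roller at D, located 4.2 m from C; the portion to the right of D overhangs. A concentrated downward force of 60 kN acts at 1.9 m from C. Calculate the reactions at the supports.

Taking moments about C: D_y·4.2 − 60·1.9 = 0 → D_y = 114/4.2 = 27.1429 ≈ 27.14 kN.
ΣF_y = 0: C_y + 27.1429 − 60 = 0 → C_y = 32.86 kN.
ΣF_x = 0: no horizontal applied forces, so C_x = 0.

C_x = 0, C_y = 32.86 kN, D_y = 27.14 kN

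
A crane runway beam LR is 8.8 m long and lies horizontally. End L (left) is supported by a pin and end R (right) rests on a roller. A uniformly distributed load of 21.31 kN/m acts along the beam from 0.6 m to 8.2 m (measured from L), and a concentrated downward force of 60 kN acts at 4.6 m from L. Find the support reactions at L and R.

Resultant of the distributed load: 21.31 × 7.6 = 161.956 kN at 4.4 m from L.
ΣM about L: R_y·8.8 − (21.31·7.6)·4.4 − 60·4.6 = 0 → R_y = 988.6064/8.8 = 112.342 ≈ 112.3 kN.
ΣF_y = 0: L_y + 112.342 − 21.31·7.6 − 60 = 0 → L_y = 109.6 kN.
ΣF_x = 0: no horizontal applied forces, so L_x = 0.

L_x = 0, L_y = 109.6 kN, R_y = 112.3 kN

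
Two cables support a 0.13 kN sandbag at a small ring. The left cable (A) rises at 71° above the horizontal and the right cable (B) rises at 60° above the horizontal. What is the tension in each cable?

ΣF_x = 0: −T_A·cos71° + T_B·cos60° = 0 → T_B = 0.651136·T_A.
ΣF_y = 0: T_A·sin71° + T_B·sin60° = 0.13.
Substitute: T_A·(0.945519 + 0.651136·0.866025) = 0.13 → T_A = 0.0861259 ≈ 0.08613 kN.
Then T_B = 0.651136 × 0.0861259 = 0.05608 kN.

T_A = 0.08613 kN, T_B = 0.05608 kN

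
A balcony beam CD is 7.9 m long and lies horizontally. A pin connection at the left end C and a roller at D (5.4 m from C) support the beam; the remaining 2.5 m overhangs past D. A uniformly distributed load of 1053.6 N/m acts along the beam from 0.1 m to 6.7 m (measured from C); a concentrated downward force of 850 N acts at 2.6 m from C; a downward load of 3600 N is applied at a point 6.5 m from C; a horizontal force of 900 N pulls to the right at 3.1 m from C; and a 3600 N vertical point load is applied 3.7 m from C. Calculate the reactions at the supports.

Resultant of the distributed load: 1053.6 × 6.6 = 6953.76 N at 3.4 m from C.
ΣM about C: D_y·5.4 − (1053.6·6.6)·3.4 − 850·2.6 − 3600·6.5 − 3600·3.7 = 0 → D_y = 62572.784/5.4 = 11587.6 ≈ 11590 N.
ΣF_y = 0: C_y + 11587.6 − 1053.6·6.6 − 850 − 3600 − 3600 = 0 → C_y = 3416 N.
ΣF_x = 0: C_x + 900 = 0 → C_x = -900.0 N.

C_x = -900.0 N, C_y = 3416 N, D_y = 11590 N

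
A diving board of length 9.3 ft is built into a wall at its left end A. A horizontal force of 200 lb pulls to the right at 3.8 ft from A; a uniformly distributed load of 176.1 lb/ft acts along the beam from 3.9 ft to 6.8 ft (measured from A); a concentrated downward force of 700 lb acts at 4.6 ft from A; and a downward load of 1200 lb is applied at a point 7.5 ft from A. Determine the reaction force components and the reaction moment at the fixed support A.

A_x = -200.0 lb, A_y = 2411 lb, M_A = 14950 lb·ft

Resultant of the distributed load: 176.1 × 2.9 = 510.69 lb at 5.35 ft from A.
ΣF_x = 0: A_x + 200 = 0 → A_x = -200.0 lb.
ΣF_y = 0: A_y − 176.1·2.9 − 700 − 1200 = 0 → A_y = 2411 lb.
ΣM about A: M_A − (176.1·2.9)·5.35 − 700·4.6 − 1200·7.5 = 0 → M_A = 14950 lb·ft.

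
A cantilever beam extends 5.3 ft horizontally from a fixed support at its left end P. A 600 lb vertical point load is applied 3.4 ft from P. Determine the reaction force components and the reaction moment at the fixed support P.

ΣF_x = 0: P_x = 0.
ΣF_y = 0: P_y − 600 = 0 → P_y = 600.0 lb.
ΣM about P: M_P − 600·3.4 = 0 → M_P = 2040 lb·ft.

P_x = 0, P_y = 600.0 lb, M_P = 2040 lb·ft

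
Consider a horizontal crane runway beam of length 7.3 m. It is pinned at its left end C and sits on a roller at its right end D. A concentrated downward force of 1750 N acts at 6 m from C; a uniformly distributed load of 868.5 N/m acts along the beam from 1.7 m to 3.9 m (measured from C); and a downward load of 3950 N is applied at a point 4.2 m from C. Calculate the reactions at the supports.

Resultant of the distributed load: 868.5 × 2.2 = 1910.7 N at 2.8 m from C.
Moments about C: D_y·7.3 − 1750·6 − (868.5·2.2)·2.8 − 3950·4.2 = 0 → D_y = 32439.96/7.3 = 4443.83 ≈ 4444 N.
ΣF_y = 0: C_y + 4443.83 − 1750 − 868.5·2.2 − 3950 = 0 → C_y = 3167 N.
ΣF_x = 0: no horizontal applied forces, so C_x = 0.

C_x = 0, C_y = 3167 N, D_y = 4444 N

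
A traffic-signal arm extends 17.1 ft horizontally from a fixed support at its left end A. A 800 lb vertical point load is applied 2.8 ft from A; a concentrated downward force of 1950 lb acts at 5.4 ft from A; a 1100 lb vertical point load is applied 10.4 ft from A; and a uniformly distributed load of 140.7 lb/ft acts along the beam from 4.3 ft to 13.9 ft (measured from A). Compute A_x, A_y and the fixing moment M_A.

Resultant of the distributed load: 140.7 × 9.6 = 1350.72 lb at 9.1 ft from A.
ΣF_x = 0: A_x = 0.
ΣF_y = 0: A_y − 800 − 1950 − 1100 − 140.7·9.6 = 0 → A_y = 5201 lb.
ΣM about A: M_A − 800·2.8 − 1950·5.4 − 1100·10.4 − (140.7·9.6)·9.1 = 0 → M_A = 36500 lb·ft.

A_x = 0, A_y = 5201 lb, M_A = 36500 lb·ft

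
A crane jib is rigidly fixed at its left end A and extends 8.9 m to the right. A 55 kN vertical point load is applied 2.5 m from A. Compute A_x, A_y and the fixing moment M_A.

A_x = 0, A_y = 55.00 kN, M_A = 137.5 kN·m

ΣF_x = 0: A_x = 0.
ΣF_y = 0: A_y − 55 = 0 → A_y = 55.00 kN.
ΣM about A: M_A − 55·2.5 = 0 → M_A = 137.5 kN·m.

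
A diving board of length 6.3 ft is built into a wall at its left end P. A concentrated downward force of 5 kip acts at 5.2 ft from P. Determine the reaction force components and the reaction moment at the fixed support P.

P_x = 0, P_y = 5.000 kip, M_P = 26.00 kip·ft

ΣF_x = 0: P_x = 0.
ΣF_y = 0: P_y − 5 = 0 → P_y = 5.000 kip.
ΣM about P: M_P − 5·5.2 = 0 → M_P = 26.00 kip·ft.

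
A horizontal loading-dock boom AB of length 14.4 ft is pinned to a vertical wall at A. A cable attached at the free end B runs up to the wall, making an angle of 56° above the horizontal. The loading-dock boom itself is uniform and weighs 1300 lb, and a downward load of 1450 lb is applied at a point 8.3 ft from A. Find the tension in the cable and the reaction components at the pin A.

T = 1792 lb, A_x = 1002 lb, A_y = 1264 lb

ΣM about A: T·sin56°·14.4 − 1300·7.2 − 1450·8.3 = 0 → T = 21395/(14.4·0.829038) = 1792.15 ≈ 1792 lb.
ΣF_x = 0: A_x − T·cos56° = 0 → A_x = 1792.15 × 0.559193 = 1002 lb.
ΣF_y = 0: A_y + T·sin56° − 1300 − 1450 = 0 → A_y = 2750 − 1792.15 × 0.829038 = 1264 lb.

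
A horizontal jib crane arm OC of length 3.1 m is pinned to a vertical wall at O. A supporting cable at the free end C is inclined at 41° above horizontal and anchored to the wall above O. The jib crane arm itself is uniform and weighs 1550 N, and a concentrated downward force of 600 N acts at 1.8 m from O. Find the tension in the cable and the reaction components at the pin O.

T = 1712 N, O_x = 1292 N, O_y = 1027 N

ΣM about O: T·sin41°·3.1 − 1550·1.55 − 600·1.8 = 0 → T = 3482.5/(3.1·0.656059) = 1712.33 ≈ 1712 N.
ΣF_x = 0: O_x − T·cos41° = 0 → O_x = 1712.33 × 0.75471 = 1292 N.
ΣF_y = 0: O_y + T·sin41° − 1550 − 600 = 0 → O_y = 2150 − 1712.33 × 0.656059 = 1027 N.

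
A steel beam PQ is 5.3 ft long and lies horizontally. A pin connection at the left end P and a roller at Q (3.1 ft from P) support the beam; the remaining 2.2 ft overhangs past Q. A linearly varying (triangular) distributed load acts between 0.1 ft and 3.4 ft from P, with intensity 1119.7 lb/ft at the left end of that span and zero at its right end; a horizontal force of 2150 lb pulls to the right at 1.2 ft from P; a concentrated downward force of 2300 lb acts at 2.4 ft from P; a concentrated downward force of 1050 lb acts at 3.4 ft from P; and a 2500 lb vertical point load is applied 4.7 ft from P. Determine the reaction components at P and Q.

Resultant of the triangular load: ½ × 1119.7 × 3.3 = 1847.505 lb, acting at 1.2 ft from P (one-third of the span from the peak).
Taking moments about P: Q_y·3.1 − (½·1119.7·3.3)·1.2 − 2300·2.4 − 1050·3.4 − 2500·4.7 = 0 → Q_y = 23057.006/3.1 = 7437.74 ≈ 7438 lb.
ΣF_y = 0: P_y + 7437.74 − ½·1119.7·3.3 − 2300 − 1050 − 2500 = 0 → P_y = 259.8 lb.
ΣF_x = 0: P_x + 2150 = 0 → P_x = -2150 lb.

P_x = -2150 lb, P_y = 259.8 lb, Q_y = 7438 lb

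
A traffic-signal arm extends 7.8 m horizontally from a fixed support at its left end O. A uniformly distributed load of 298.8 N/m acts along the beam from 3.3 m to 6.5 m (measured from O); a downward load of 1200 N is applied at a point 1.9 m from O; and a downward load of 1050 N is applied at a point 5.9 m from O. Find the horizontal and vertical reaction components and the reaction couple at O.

O_x = 0, O_y = 3206 N, M_O = 13160 N·m

Resultant of the distributed load: 298.8 × 3.2 = 956.16 N at 4.9 m from O.
ΣF_x = 0: O_x = 0.
ΣF_y = 0: O_y − 298.8·3.2 − 1200 − 1050 = 0 → O_y = 3206 N.
ΣM about O: M_O − (298.8·3.2)·4.9 − 1200·1.9 − 1050·5.9 = 0 → M_O = 13160 N·m.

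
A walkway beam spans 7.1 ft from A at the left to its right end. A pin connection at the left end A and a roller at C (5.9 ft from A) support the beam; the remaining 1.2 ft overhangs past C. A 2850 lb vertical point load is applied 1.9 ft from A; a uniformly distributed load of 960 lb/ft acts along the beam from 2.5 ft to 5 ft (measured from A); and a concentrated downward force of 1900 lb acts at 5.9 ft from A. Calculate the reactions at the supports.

Resultant of the distributed load: 960 × 2.5 = 2400 lb at 3.75 ft from A.
Moments about A: C_y·5.9 − 2850·1.9 − (960·2.5)·3.75 − 1900·5.9 = 0 → C_y = 25625/5.9 = 4343.22 ≈ 4343 lb.
ΣF_y = 0: A_y + 4343.22 − 2850 − 960·2.5 − 1900 = 0 → A_y = 2807 lb.
ΣF_x = 0: no horizontal applied forces, so A_x = 0.

A_x = 0, A_y = 2807 lb, C_y = 4343 lb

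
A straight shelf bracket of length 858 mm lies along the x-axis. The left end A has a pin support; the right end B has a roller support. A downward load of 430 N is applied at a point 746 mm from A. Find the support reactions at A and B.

Moments about A: B_y·858 − 430·746 = 0 → B_y = 320780/858 = 373.869 ≈ 373.9 N.
ΣF_y = 0: A_y + 373.869 − 430 = 0 → A_y = 56.13 N.
ΣF_x = 0: no horizontal applied forces, so A_x = 0.

A_x = 0, A_y = 56.13 N, B_y = 373.9 N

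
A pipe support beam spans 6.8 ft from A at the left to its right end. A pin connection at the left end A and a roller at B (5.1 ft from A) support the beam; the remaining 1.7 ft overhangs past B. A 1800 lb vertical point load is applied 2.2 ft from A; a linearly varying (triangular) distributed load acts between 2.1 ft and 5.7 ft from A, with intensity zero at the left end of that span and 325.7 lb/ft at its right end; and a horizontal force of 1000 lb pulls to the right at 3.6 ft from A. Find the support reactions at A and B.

A_x = -1000 lb, A_y = 1093 lb, B_y = 1294 lb

Resultant of the triangular load: ½ × 325.7 × 3.6 = 586.26 lb, acting at 4.5 ft from A (one-third of the span from the peak).
ΣM about A: B_y·5.1 − 1800·2.2 − (½·325.7·3.6)·4.5 = 0 → B_y = 6598.17/5.1 = 1293.76 ≈ 1294 lb.
ΣF_y = 0: A_y + 1293.76 − 1800 − ½·325.7·3.6 = 0 → A_y = 1093 lb.
ΣF_x = 0: A_x + 1000 = 0 → A_x = -1000 lb.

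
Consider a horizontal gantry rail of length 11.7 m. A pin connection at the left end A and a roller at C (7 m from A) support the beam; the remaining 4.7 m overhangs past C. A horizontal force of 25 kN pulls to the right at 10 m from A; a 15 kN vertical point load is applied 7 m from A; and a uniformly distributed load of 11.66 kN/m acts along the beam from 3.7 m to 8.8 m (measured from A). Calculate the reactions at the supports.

Resultant of the distributed load: 11.66 × 5.1 = 59.466 kN at 6.25 m from A.
Moments about A: C_y·7 − 15·7 − (11.66·5.1)·6.25 = 0 → C_y = 476.6625/7 = 68.0946 ≈ 68.09 kN.
ΣF_y = 0: A_y + 68.0946 − 15 − 11.66·5.1 = 0 → A_y = 6.371 kN.
ΣF_x = 0: A_x + 25 = 0 → A_x = -25.00 kN.

A_x = -25.00 kN, A_y = 6.371 kN, C_y = 68.09 kN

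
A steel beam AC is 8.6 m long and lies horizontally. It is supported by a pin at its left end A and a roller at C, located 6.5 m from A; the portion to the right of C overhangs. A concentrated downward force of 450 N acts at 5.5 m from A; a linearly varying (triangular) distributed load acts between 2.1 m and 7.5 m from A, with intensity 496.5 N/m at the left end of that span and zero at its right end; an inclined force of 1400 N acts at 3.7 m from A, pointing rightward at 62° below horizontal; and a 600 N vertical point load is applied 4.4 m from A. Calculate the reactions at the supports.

Resultant of the triangular load: ½ × 496.5 × 5.4 = 1340.55 N, acting at 3.9 m from A (one-third of the span from the peak).
Taking moments about A: C_y·6.5 − 450·5.5 − (½·496.5·5.4)·3.9 − 1400·sin62°·3.7 − 600·4.4 = 0 → C_y = 14916.8/6.5 = 2294.89 ≈ 2295 N.
ΣF_y = 0: A_y + 2294.89 − 450 − ½·496.5·5.4 − 1400·sin62° − 600 = 0 → A_y = 1332 N.
ΣF_x = 0: A_x + 1400·cos62° = 0 → A_x = -657.3 N.

A_x = -657.3 N, A_y = 1332 N, C_y = 2295 N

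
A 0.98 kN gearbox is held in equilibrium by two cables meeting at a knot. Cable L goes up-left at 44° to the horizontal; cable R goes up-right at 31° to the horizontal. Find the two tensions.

T_L = 0.8697 kN, T_R = 0.7298 kN

ΣF_x = 0: −T_L·cos44° + T_R·cos31° = 0 → T_R = 0.839206·T_L.
ΣF_y = 0: T_L·sin44° + T_R·sin31° = 0.98.
Substitute: T_L·(0.694658 + 0.839206·0.515038) = 0.98 → T_L = 0.869657 ≈ 0.8697 kN.
Then T_R = 0.839206 × 0.869657 = 0.7298 kN.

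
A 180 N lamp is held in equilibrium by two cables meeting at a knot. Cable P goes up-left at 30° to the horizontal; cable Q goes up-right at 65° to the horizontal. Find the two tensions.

T_P = 76.36 N, T_Q = 156.5 N

ΣF_x = 0: −T_P·cos30° + T_Q·cos65° = 0 → T_Q = 2.04919·T_P.
ΣF_y = 0: T_P·sin30° + T_Q·sin65° = 180.
Substitute: T_P·(0.5 + 2.04919·0.906308) = 180 → T_P = 76.3619 ≈ 76.36 N.
Then T_Q = 2.04919 × 76.3619 = 156.5 N.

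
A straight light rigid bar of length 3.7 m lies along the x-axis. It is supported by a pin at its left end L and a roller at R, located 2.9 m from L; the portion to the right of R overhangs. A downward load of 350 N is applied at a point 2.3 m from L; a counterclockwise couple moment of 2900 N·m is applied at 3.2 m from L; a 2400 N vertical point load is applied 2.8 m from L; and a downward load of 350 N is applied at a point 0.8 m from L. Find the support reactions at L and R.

Taking moments about L: R_y·2.9 − 350·2.3 + 2900 − 2400·2.8 − 350·0.8 = 0 → R_y = 4905/2.9 = 1691.38 ≈ 1691 N.
ΣF_y = 0: L_y + 1691.38 − 350 − 2400 − 350 = 0 → L_y = 1409 N.
ΣF_x = 0: no horizontal applied forces, so L_x = 0.

L_x = 0, L_y = 1409 N, R_y = 1691 N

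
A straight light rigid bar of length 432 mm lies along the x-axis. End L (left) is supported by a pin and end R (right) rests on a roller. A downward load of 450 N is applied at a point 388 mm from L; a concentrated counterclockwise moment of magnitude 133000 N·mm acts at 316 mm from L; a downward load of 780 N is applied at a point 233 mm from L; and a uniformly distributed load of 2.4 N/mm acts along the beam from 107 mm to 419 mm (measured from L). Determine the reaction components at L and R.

Resultant of the distributed load: 2.4 × 312 = 748.8 N at 263 mm from L.
Taking moments about L: R_y·432 − 450·388 + 133000 − 780·233 − (2.4·312)·263 = 0 → R_y = 420274.4/432 = 972.857 ≈ 972.9 N.
ΣF_y = 0: L_y + 972.857 − 450 − 780 − 2.4·312 = 0 → L_y = 1006 N.
ΣF_x = 0: no horizontal applied forces, so L_x = 0.

L_x = 0, L_y = 1006 N, R_y = 972.9 N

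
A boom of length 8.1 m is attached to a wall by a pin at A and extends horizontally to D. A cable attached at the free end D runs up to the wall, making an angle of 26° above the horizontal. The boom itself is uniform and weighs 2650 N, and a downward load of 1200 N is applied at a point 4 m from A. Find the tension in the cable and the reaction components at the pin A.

T = 4374 N, A_x = 3932 N, A_y = 1932 N

ΣM about A: T·sin26°·8.1 − 2650·4.05 − 1200·4 = 0 → T = 15532.5/(8.1·0.438371) = 4374.36 ≈ 4374 N.
ΣF_x = 0: A_x − T·cos26° = 0 → A_x = 4374.36 × 0.898794 = 3932 N.
ΣF_y = 0: A_y + T·sin26° − 2650 − 1200 = 0 → A_y = 3850 − 4374.36 × 0.438371 = 1932 N.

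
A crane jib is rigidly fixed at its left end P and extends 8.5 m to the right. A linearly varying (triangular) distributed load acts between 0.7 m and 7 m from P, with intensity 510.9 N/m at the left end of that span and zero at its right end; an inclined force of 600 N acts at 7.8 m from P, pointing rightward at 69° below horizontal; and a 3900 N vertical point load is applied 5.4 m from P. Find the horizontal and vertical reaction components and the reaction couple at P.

Resultant of the triangular load: ½ × 510.9 × 6.3 = 1609.335 N, acting at 2.8 m from P (one-third of the span from the peak).
ΣF_x = 0: P_x + 600·cos69° = 0 → P_x = -215.0 N.
ΣF_y = 0: P_y − ½·510.9·6.3 − 600·sin69° − 3900 = 0 → P_y = 6069 N.
ΣM about P: M_P − (½·510.9·6.3)·2.8 − 600·sin69°·7.8 − 3900·5.4 = 0 → M_P = 29940 N·m.

P_x = -215.0 N, P_y = 6069 N, M_P = 29940 N·m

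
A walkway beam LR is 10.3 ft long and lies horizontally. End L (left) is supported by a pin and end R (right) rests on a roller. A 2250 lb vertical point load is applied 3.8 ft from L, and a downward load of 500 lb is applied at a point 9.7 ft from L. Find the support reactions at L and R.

L_x = 0, L_y = 1449 lb, R_y = 1301 lb

ΣM about L: R_y·10.3 − 2250·3.8 − 500·9.7 = 0 → R_y = 13400/10.3 = 1300.97 ≈ 1301 lb.
ΣF_y = 0: L_y + 1300.97 − 2250 − 500 = 0 → L_y = 1449 lb.
ΣF_x = 0: no horizontal applied forces, so L_x = 0.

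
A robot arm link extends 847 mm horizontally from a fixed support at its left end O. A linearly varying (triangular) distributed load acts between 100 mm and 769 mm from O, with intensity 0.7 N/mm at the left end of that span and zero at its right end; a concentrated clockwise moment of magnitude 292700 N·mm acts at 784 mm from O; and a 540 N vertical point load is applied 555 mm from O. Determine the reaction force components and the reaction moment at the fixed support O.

O_x = 0, O_y = 774.1 N, M_O = 668000 N·mm

Resultant of the triangular load: ½ × 0.7 × 669 = 234.15 N, acting at 323 mm from O (one-third of the span from the peak).
ΣF_x = 0: O_x = 0.
ΣF_y = 0: O_y − ½·0.7·669 − 540 = 0 → O_y = 774.1 N.
ΣM about O: M_O − (½·0.7·669)·323 − 292700 − 540·555 = 0 → M_O = 668000 N·mm.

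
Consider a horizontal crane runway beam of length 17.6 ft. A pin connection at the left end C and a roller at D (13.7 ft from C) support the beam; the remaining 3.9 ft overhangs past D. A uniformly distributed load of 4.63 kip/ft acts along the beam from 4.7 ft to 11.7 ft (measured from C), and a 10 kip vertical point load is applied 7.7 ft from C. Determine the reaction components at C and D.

Resultant of the distributed load: 4.63 × 7 = 32.41 kip at 8.2 ft from C.
ΣM about C: D_y·13.7 − (4.63·7)·8.2 − 10·7.7 = 0 → D_y = 342.762/13.7 = 25.0191 ≈ 25.02 kip.
ΣF_y = 0: C_y + 25.0191 − 4.63·7 − 10 = 0 → C_y = 17.39 kip.
ΣF_x = 0: no horizontal applied forces, so C_x = 0.

C_x = 0, C_y = 17.39 kip, D_y = 25.02 kip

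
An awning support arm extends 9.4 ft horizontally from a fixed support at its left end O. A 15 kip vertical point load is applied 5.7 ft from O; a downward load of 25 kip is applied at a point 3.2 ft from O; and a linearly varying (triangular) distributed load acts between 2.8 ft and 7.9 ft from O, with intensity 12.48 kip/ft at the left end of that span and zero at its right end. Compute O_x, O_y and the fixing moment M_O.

O_x = 0, O_y = 71.82 kip, M_O = 308.7 kip·ft

Resultant of the triangular load: ½ × 12.48 × 5.1 = 31.824 kip, acting at 4.5 ft from O (one-third of the span from the peak).
ΣF_x = 0: O_x = 0.
ΣF_y = 0: O_y − 15 − 25 − ½·12.48·5.1 = 0 → O_y = 71.82 kip.
ΣM about O: M_O − 15·5.7 − 25·3.2 − (½·12.48·5.1)·4.5 = 0 → M_O = 308.7 kip·ft.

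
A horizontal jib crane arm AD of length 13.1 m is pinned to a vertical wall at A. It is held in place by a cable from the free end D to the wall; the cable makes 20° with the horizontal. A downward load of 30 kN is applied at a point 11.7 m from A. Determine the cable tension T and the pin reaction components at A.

T = 78.34 kN, A_x = 73.62 kN, A_y = 3.206 kN

ΣM about A: T·sin20°·13.1 − 30·11.7 = 0 → T = 351/(13.1·0.34202) = 78.3401 ≈ 78.34 kN.
ΣF_x = 0: A_x − T·cos20° = 0 → A_x = 78.3401 × 0.939693 = 73.62 kN.
ΣF_y = 0: A_y + T·sin20° − 30 = 0 → A_y = 30 − 78.3401 × 0.34202 = 3.206 kN.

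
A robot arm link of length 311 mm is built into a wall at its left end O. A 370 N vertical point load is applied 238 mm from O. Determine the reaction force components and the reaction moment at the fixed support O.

ΣF_x = 0: O_x = 0.
ΣF_y = 0: O_y − 370 = 0 → O_y = 370.0 N.
ΣM about O: M_O − 370·238 = 0 → M_O = 88060 N·mm.

O_x = 0, O_y = 370.0 N, M_O = 88060 N·mm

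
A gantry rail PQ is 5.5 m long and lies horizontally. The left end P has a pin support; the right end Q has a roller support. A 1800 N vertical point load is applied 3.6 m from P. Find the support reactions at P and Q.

ΣM about P: Q_y·5.5 − 1800·3.6 = 0 → Q_y = 6480/5.5 = 1178.18 ≈ 1178 N.
ΣF_y = 0: P_y + 1178.18 − 1800 = 0 → P_y = 621.8 N.
ΣF_x = 0: no horizontal applied forces, so P_x = 0.

P_x = 0, P_y = 621.8 N, Q_y = 1178 N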